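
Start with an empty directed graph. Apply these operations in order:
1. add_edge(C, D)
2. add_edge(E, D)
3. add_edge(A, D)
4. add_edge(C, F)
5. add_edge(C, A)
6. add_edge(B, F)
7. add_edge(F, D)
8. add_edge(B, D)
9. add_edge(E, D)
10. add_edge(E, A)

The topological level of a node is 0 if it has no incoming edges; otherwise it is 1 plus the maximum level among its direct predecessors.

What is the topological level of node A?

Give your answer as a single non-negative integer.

Op 1: add_edge(C, D). Edges now: 1
Op 2: add_edge(E, D). Edges now: 2
Op 3: add_edge(A, D). Edges now: 3
Op 4: add_edge(C, F). Edges now: 4
Op 5: add_edge(C, A). Edges now: 5
Op 6: add_edge(B, F). Edges now: 6
Op 7: add_edge(F, D). Edges now: 7
Op 8: add_edge(B, D). Edges now: 8
Op 9: add_edge(E, D) (duplicate, no change). Edges now: 8
Op 10: add_edge(E, A). Edges now: 9
Compute levels (Kahn BFS):
  sources (in-degree 0): B, C, E
  process B: level=0
    B->D: in-degree(D)=4, level(D)>=1
    B->F: in-degree(F)=1, level(F)>=1
  process C: level=0
    C->A: in-degree(A)=1, level(A)>=1
    C->D: in-degree(D)=3, level(D)>=1
    C->F: in-degree(F)=0, level(F)=1, enqueue
  process E: level=0
    E->A: in-degree(A)=0, level(A)=1, enqueue
    E->D: in-degree(D)=2, level(D)>=1
  process F: level=1
    F->D: in-degree(D)=1, level(D)>=2
  process A: level=1
    A->D: in-degree(D)=0, level(D)=2, enqueue
  process D: level=2
All levels: A:1, B:0, C:0, D:2, E:0, F:1
level(A) = 1

Answer: 1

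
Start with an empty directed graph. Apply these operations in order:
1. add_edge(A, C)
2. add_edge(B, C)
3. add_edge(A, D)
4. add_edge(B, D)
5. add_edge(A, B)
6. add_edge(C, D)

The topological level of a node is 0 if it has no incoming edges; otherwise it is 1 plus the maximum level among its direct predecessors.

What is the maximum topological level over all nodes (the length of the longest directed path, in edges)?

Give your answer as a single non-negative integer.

Answer: 3

Derivation:
Op 1: add_edge(A, C). Edges now: 1
Op 2: add_edge(B, C). Edges now: 2
Op 3: add_edge(A, D). Edges now: 3
Op 4: add_edge(B, D). Edges now: 4
Op 5: add_edge(A, B). Edges now: 5
Op 6: add_edge(C, D). Edges now: 6
Compute levels (Kahn BFS):
  sources (in-degree 0): A
  process A: level=0
    A->B: in-degree(B)=0, level(B)=1, enqueue
    A->C: in-degree(C)=1, level(C)>=1
    A->D: in-degree(D)=2, level(D)>=1
  process B: level=1
    B->C: in-degree(C)=0, level(C)=2, enqueue
    B->D: in-degree(D)=1, level(D)>=2
  process C: level=2
    C->D: in-degree(D)=0, level(D)=3, enqueue
  process D: level=3
All levels: A:0, B:1, C:2, D:3
max level = 3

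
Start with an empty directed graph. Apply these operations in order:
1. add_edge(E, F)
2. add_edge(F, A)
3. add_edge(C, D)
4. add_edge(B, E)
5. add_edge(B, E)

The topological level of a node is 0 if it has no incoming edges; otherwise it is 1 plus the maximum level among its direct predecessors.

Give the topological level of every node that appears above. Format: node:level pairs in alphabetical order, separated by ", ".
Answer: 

Answer: A:3, B:0, C:0, D:1, E:1, F:2

Derivation:
Op 1: add_edge(E, F). Edges now: 1
Op 2: add_edge(F, A). Edges now: 2
Op 3: add_edge(C, D). Edges now: 3
Op 4: add_edge(B, E). Edges now: 4
Op 5: add_edge(B, E) (duplicate, no change). Edges now: 4
Compute levels (Kahn BFS):
  sources (in-degree 0): B, C
  process B: level=0
    B->E: in-degree(E)=0, level(E)=1, enqueue
  process C: level=0
    C->D: in-degree(D)=0, level(D)=1, enqueue
  process E: level=1
    E->F: in-degree(F)=0, level(F)=2, enqueue
  process D: level=1
  process F: level=2
    F->A: in-degree(A)=0, level(A)=3, enqueue
  process A: level=3
All levels: A:3, B:0, C:0, D:1, E:1, F:2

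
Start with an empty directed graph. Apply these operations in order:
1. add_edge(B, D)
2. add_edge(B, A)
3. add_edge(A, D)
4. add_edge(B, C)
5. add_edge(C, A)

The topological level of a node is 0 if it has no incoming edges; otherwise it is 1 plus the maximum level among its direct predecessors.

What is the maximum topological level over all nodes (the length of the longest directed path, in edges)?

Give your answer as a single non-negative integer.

Op 1: add_edge(B, D). Edges now: 1
Op 2: add_edge(B, A). Edges now: 2
Op 3: add_edge(A, D). Edges now: 3
Op 4: add_edge(B, C). Edges now: 4
Op 5: add_edge(C, A). Edges now: 5
Compute levels (Kahn BFS):
  sources (in-degree 0): B
  process B: level=0
    B->A: in-degree(A)=1, level(A)>=1
    B->C: in-degree(C)=0, level(C)=1, enqueue
    B->D: in-degree(D)=1, level(D)>=1
  process C: level=1
    C->A: in-degree(A)=0, level(A)=2, enqueue
  process A: level=2
    A->D: in-degree(D)=0, level(D)=3, enqueue
  process D: level=3
All levels: A:2, B:0, C:1, D:3
max level = 3

Answer: 3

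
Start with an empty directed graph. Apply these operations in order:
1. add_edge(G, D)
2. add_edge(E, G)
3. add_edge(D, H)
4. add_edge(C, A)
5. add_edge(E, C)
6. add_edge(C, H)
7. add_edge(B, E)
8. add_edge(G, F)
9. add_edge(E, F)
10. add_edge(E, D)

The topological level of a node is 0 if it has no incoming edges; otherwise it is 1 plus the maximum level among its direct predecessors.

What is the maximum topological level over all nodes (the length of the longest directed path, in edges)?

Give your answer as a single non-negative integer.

Answer: 4

Derivation:
Op 1: add_edge(G, D). Edges now: 1
Op 2: add_edge(E, G). Edges now: 2
Op 3: add_edge(D, H). Edges now: 3
Op 4: add_edge(C, A). Edges now: 4
Op 5: add_edge(E, C). Edges now: 5
Op 6: add_edge(C, H). Edges now: 6
Op 7: add_edge(B, E). Edges now: 7
Op 8: add_edge(G, F). Edges now: 8
Op 9: add_edge(E, F). Edges now: 9
Op 10: add_edge(E, D). Edges now: 10
Compute levels (Kahn BFS):
  sources (in-degree 0): B
  process B: level=0
    B->E: in-degree(E)=0, level(E)=1, enqueue
  process E: level=1
    E->C: in-degree(C)=0, level(C)=2, enqueue
    E->D: in-degree(D)=1, level(D)>=2
    E->F: in-degree(F)=1, level(F)>=2
    E->G: in-degree(G)=0, level(G)=2, enqueue
  process C: level=2
    C->A: in-degree(A)=0, level(A)=3, enqueue
    C->H: in-degree(H)=1, level(H)>=3
  process G: level=2
    G->D: in-degree(D)=0, level(D)=3, enqueue
    G->F: in-degree(F)=0, level(F)=3, enqueue
  process A: level=3
  process D: level=3
    D->H: in-degree(H)=0, level(H)=4, enqueue
  process F: level=3
  process H: level=4
All levels: A:3, B:0, C:2, D:3, E:1, F:3, G:2, H:4
max level = 4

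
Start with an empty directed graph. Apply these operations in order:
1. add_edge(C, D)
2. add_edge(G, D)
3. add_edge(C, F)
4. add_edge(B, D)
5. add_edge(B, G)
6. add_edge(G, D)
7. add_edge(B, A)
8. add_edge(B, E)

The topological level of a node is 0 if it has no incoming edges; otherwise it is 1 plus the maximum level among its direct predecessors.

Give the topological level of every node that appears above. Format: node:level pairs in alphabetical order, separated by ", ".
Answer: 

Answer: A:1, B:0, C:0, D:2, E:1, F:1, G:1

Derivation:
Op 1: add_edge(C, D). Edges now: 1
Op 2: add_edge(G, D). Edges now: 2
Op 3: add_edge(C, F). Edges now: 3
Op 4: add_edge(B, D). Edges now: 4
Op 5: add_edge(B, G). Edges now: 5
Op 6: add_edge(G, D) (duplicate, no change). Edges now: 5
Op 7: add_edge(B, A). Edges now: 6
Op 8: add_edge(B, E). Edges now: 7
Compute levels (Kahn BFS):
  sources (in-degree 0): B, C
  process B: level=0
    B->A: in-degree(A)=0, level(A)=1, enqueue
    B->D: in-degree(D)=2, level(D)>=1
    B->E: in-degree(E)=0, level(E)=1, enqueue
    B->G: in-degree(G)=0, level(G)=1, enqueue
  process C: level=0
    C->D: in-degree(D)=1, level(D)>=1
    C->F: in-degree(F)=0, level(F)=1, enqueue
  process A: level=1
  process E: level=1
  process G: level=1
    G->D: in-degree(D)=0, level(D)=2, enqueue
  process F: level=1
  process D: level=2
All levels: A:1, B:0, C:0, D:2, E:1, F:1, G:1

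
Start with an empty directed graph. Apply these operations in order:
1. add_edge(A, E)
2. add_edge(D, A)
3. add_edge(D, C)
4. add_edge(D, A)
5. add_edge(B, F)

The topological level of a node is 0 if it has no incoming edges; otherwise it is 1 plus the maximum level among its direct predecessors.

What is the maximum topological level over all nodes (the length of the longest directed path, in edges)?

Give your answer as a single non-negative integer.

Answer: 2

Derivation:
Op 1: add_edge(A, E). Edges now: 1
Op 2: add_edge(D, A). Edges now: 2
Op 3: add_edge(D, C). Edges now: 3
Op 4: add_edge(D, A) (duplicate, no change). Edges now: 3
Op 5: add_edge(B, F). Edges now: 4
Compute levels (Kahn BFS):
  sources (in-degree 0): B, D
  process B: level=0
    B->F: in-degree(F)=0, level(F)=1, enqueue
  process D: level=0
    D->A: in-degree(A)=0, level(A)=1, enqueue
    D->C: in-degree(C)=0, level(C)=1, enqueue
  process F: level=1
  process A: level=1
    A->E: in-degree(E)=0, level(E)=2, enqueue
  process C: level=1
  process E: level=2
All levels: A:1, B:0, C:1, D:0, E:2, F:1
max level = 2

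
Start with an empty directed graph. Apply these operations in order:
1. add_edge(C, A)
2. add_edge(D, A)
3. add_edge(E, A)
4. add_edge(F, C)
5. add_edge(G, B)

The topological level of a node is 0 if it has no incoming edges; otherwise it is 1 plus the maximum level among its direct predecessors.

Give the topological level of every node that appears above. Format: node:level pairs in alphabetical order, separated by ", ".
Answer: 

Op 1: add_edge(C, A). Edges now: 1
Op 2: add_edge(D, A). Edges now: 2
Op 3: add_edge(E, A). Edges now: 3
Op 4: add_edge(F, C). Edges now: 4
Op 5: add_edge(G, B). Edges now: 5
Compute levels (Kahn BFS):
  sources (in-degree 0): D, E, F, G
  process D: level=0
    D->A: in-degree(A)=2, level(A)>=1
  process E: level=0
    E->A: in-degree(A)=1, level(A)>=1
  process F: level=0
    F->C: in-degree(C)=0, level(C)=1, enqueue
  process G: level=0
    G->B: in-degree(B)=0, level(B)=1, enqueue
  process C: level=1
    C->A: in-degree(A)=0, level(A)=2, enqueue
  process B: level=1
  process A: level=2
All levels: A:2, B:1, C:1, D:0, E:0, F:0, G:0

Answer: A:2, B:1, C:1, D:0, E:0, F:0, G:0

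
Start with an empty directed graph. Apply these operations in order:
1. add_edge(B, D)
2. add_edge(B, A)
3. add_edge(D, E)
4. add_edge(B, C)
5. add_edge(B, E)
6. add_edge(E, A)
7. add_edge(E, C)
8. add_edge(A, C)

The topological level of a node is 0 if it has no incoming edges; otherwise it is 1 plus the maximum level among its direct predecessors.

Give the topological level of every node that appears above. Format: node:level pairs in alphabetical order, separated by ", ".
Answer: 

Answer: A:3, B:0, C:4, D:1, E:2

Derivation:
Op 1: add_edge(B, D). Edges now: 1
Op 2: add_edge(B, A). Edges now: 2
Op 3: add_edge(D, E). Edges now: 3
Op 4: add_edge(B, C). Edges now: 4
Op 5: add_edge(B, E). Edges now: 5
Op 6: add_edge(E, A). Edges now: 6
Op 7: add_edge(E, C). Edges now: 7
Op 8: add_edge(A, C). Edges now: 8
Compute levels (Kahn BFS):
  sources (in-degree 0): B
  process B: level=0
    B->A: in-degree(A)=1, level(A)>=1
    B->C: in-degree(C)=2, level(C)>=1
    B->D: in-degree(D)=0, level(D)=1, enqueue
    B->E: in-degree(E)=1, level(E)>=1
  process D: level=1
    D->E: in-degree(E)=0, level(E)=2, enqueue
  process E: level=2
    E->A: in-degree(A)=0, level(A)=3, enqueue
    E->C: in-degree(C)=1, level(C)>=3
  process A: level=3
    A->C: in-degree(C)=0, level(C)=4, enqueue
  process C: level=4
All levels: A:3, B:0, C:4, D:1, E:2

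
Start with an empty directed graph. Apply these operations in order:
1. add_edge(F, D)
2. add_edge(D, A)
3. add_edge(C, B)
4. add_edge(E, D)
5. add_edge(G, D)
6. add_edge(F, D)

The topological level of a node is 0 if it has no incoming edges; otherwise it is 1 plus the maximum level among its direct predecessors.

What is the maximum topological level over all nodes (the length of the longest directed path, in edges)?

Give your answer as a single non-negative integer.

Op 1: add_edge(F, D). Edges now: 1
Op 2: add_edge(D, A). Edges now: 2
Op 3: add_edge(C, B). Edges now: 3
Op 4: add_edge(E, D). Edges now: 4
Op 5: add_edge(G, D). Edges now: 5
Op 6: add_edge(F, D) (duplicate, no change). Edges now: 5
Compute levels (Kahn BFS):
  sources (in-degree 0): C, E, F, G
  process C: level=0
    C->B: in-degree(B)=0, level(B)=1, enqueue
  process E: level=0
    E->D: in-degree(D)=2, level(D)>=1
  process F: level=0
    F->D: in-degree(D)=1, level(D)>=1
  process G: level=0
    G->D: in-degree(D)=0, level(D)=1, enqueue
  process B: level=1
  process D: level=1
    D->A: in-degree(A)=0, level(A)=2, enqueue
  process A: level=2
All levels: A:2, B:1, C:0, D:1, E:0, F:0, G:0
max level = 2

Answer: 2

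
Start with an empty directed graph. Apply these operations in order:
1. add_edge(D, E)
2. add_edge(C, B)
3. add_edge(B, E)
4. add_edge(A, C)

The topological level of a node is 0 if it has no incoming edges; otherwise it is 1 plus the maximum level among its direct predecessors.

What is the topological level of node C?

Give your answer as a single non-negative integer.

Answer: 1

Derivation:
Op 1: add_edge(D, E). Edges now: 1
Op 2: add_edge(C, B). Edges now: 2
Op 3: add_edge(B, E). Edges now: 3
Op 4: add_edge(A, C). Edges now: 4
Compute levels (Kahn BFS):
  sources (in-degree 0): A, D
  process A: level=0
    A->C: in-degree(C)=0, level(C)=1, enqueue
  process D: level=0
    D->E: in-degree(E)=1, level(E)>=1
  process C: level=1
    C->B: in-degree(B)=0, level(B)=2, enqueue
  process B: level=2
    B->E: in-degree(E)=0, level(E)=3, enqueue
  process E: level=3
All levels: A:0, B:2, C:1, D:0, E:3
level(C) = 1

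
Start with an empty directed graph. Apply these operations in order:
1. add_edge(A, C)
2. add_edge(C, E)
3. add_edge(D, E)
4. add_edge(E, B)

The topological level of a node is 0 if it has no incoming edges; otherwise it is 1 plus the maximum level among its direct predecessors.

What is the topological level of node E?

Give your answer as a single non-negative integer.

Answer: 2

Derivation:
Op 1: add_edge(A, C). Edges now: 1
Op 2: add_edge(C, E). Edges now: 2
Op 3: add_edge(D, E). Edges now: 3
Op 4: add_edge(E, B). Edges now: 4
Compute levels (Kahn BFS):
  sources (in-degree 0): A, D
  process A: level=0
    A->C: in-degree(C)=0, level(C)=1, enqueue
  process D: level=0
    D->E: in-degree(E)=1, level(E)>=1
  process C: level=1
    C->E: in-degree(E)=0, level(E)=2, enqueue
  process E: level=2
    E->B: in-degree(B)=0, level(B)=3, enqueue
  process B: level=3
All levels: A:0, B:3, C:1, D:0, E:2
level(E) = 2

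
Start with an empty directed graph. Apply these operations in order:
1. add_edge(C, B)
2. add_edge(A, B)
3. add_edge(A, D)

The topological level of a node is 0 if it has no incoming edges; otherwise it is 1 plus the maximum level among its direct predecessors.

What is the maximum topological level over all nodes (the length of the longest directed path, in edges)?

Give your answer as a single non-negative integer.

Answer: 1

Derivation:
Op 1: add_edge(C, B). Edges now: 1
Op 2: add_edge(A, B). Edges now: 2
Op 3: add_edge(A, D). Edges now: 3
Compute levels (Kahn BFS):
  sources (in-degree 0): A, C
  process A: level=0
    A->B: in-degree(B)=1, level(B)>=1
    A->D: in-degree(D)=0, level(D)=1, enqueue
  process C: level=0
    C->B: in-degree(B)=0, level(B)=1, enqueue
  process D: level=1
  process B: level=1
All levels: A:0, B:1, C:0, D:1
max level = 1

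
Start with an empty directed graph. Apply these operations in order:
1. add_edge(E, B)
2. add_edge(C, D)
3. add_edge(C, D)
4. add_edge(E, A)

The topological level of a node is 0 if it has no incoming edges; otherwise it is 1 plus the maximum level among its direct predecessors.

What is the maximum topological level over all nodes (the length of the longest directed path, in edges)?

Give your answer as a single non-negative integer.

Answer: 1

Derivation:
Op 1: add_edge(E, B). Edges now: 1
Op 2: add_edge(C, D). Edges now: 2
Op 3: add_edge(C, D) (duplicate, no change). Edges now: 2
Op 4: add_edge(E, A). Edges now: 3
Compute levels (Kahn BFS):
  sources (in-degree 0): C, E
  process C: level=0
    C->D: in-degree(D)=0, level(D)=1, enqueue
  process E: level=0
    E->A: in-degree(A)=0, level(A)=1, enqueue
    E->B: in-degree(B)=0, level(B)=1, enqueue
  process D: level=1
  process A: level=1
  process B: level=1
All levels: A:1, B:1, C:0, D:1, E:0
max level = 1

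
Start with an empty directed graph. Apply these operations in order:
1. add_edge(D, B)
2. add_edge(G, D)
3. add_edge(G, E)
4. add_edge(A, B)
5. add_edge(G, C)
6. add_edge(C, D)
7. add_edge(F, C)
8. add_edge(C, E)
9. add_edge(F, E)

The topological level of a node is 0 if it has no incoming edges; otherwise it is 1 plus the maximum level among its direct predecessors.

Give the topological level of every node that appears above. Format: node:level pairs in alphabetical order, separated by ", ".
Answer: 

Answer: A:0, B:3, C:1, D:2, E:2, F:0, G:0

Derivation:
Op 1: add_edge(D, B). Edges now: 1
Op 2: add_edge(G, D). Edges now: 2
Op 3: add_edge(G, E). Edges now: 3
Op 4: add_edge(A, B). Edges now: 4
Op 5: add_edge(G, C). Edges now: 5
Op 6: add_edge(C, D). Edges now: 6
Op 7: add_edge(F, C). Edges now: 7
Op 8: add_edge(C, E). Edges now: 8
Op 9: add_edge(F, E). Edges now: 9
Compute levels (Kahn BFS):
  sources (in-degree 0): A, F, G
  process A: level=0
    A->B: in-degree(B)=1, level(B)>=1
  process F: level=0
    F->C: in-degree(C)=1, level(C)>=1
    F->E: in-degree(E)=2, level(E)>=1
  process G: level=0
    G->C: in-degree(C)=0, level(C)=1, enqueue
    G->D: in-degree(D)=1, level(D)>=1
    G->E: in-degree(E)=1, level(E)>=1
  process C: level=1
    C->D: in-degree(D)=0, level(D)=2, enqueue
    C->E: in-degree(E)=0, level(E)=2, enqueue
  process D: level=2
    D->B: in-degree(B)=0, level(B)=3, enqueue
  process E: level=2
  process B: level=3
All levels: A:0, B:3, C:1, D:2, E:2, F:0, G:0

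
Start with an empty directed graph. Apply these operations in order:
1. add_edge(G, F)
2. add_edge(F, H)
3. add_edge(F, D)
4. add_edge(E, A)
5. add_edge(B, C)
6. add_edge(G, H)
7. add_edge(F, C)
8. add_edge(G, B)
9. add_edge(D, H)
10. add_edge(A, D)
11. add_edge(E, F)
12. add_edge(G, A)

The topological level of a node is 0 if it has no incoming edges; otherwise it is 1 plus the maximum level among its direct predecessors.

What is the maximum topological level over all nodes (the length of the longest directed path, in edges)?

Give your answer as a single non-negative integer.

Answer: 3

Derivation:
Op 1: add_edge(G, F). Edges now: 1
Op 2: add_edge(F, H). Edges now: 2
Op 3: add_edge(F, D). Edges now: 3
Op 4: add_edge(E, A). Edges now: 4
Op 5: add_edge(B, C). Edges now: 5
Op 6: add_edge(G, H). Edges now: 6
Op 7: add_edge(F, C). Edges now: 7
Op 8: add_edge(G, B). Edges now: 8
Op 9: add_edge(D, H). Edges now: 9
Op 10: add_edge(A, D). Edges now: 10
Op 11: add_edge(E, F). Edges now: 11
Op 12: add_edge(G, A). Edges now: 12
Compute levels (Kahn BFS):
  sources (in-degree 0): E, G
  process E: level=0
    E->A: in-degree(A)=1, level(A)>=1
    E->F: in-degree(F)=1, level(F)>=1
  process G: level=0
    G->A: in-degree(A)=0, level(A)=1, enqueue
    G->B: in-degree(B)=0, level(B)=1, enqueue
    G->F: in-degree(F)=0, level(F)=1, enqueue
    G->H: in-degree(H)=2, level(H)>=1
  process A: level=1
    A->D: in-degree(D)=1, level(D)>=2
  process B: level=1
    B->C: in-degree(C)=1, level(C)>=2
  process F: level=1
    F->C: in-degree(C)=0, level(C)=2, enqueue
    F->D: in-degree(D)=0, level(D)=2, enqueue
    F->H: in-degree(H)=1, level(H)>=2
  process C: level=2
  process D: level=2
    D->H: in-degree(H)=0, level(H)=3, enqueue
  process H: level=3
All levels: A:1, B:1, C:2, D:2, E:0, F:1, G:0, H:3
max level = 3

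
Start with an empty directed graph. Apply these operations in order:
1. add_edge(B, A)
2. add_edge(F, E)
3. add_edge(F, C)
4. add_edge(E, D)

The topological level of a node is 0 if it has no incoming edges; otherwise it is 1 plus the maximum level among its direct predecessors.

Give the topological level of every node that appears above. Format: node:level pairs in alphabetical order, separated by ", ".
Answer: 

Op 1: add_edge(B, A). Edges now: 1
Op 2: add_edge(F, E). Edges now: 2
Op 3: add_edge(F, C). Edges now: 3
Op 4: add_edge(E, D). Edges now: 4
Compute levels (Kahn BFS):
  sources (in-degree 0): B, F
  process B: level=0
    B->A: in-degree(A)=0, level(A)=1, enqueue
  process F: level=0
    F->C: in-degree(C)=0, level(C)=1, enqueue
    F->E: in-degree(E)=0, level(E)=1, enqueue
  process A: level=1
  process C: level=1
  process E: level=1
    E->D: in-degree(D)=0, level(D)=2, enqueue
  process D: level=2
All levels: A:1, B:0, C:1, D:2, E:1, F:0

Answer: A:1, B:0, C:1, D:2, E:1, F:0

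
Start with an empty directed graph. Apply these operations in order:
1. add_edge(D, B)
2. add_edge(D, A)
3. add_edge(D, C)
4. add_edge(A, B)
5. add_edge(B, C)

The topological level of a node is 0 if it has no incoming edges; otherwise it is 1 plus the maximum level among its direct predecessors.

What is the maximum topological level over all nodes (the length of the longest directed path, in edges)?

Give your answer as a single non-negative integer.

Answer: 3

Derivation:
Op 1: add_edge(D, B). Edges now: 1
Op 2: add_edge(D, A). Edges now: 2
Op 3: add_edge(D, C). Edges now: 3
Op 4: add_edge(A, B). Edges now: 4
Op 5: add_edge(B, C). Edges now: 5
Compute levels (Kahn BFS):
  sources (in-degree 0): D
  process D: level=0
    D->A: in-degree(A)=0, level(A)=1, enqueue
    D->B: in-degree(B)=1, level(B)>=1
    D->C: in-degree(C)=1, level(C)>=1
  process A: level=1
    A->B: in-degree(B)=0, level(B)=2, enqueue
  process B: level=2
    B->C: in-degree(C)=0, level(C)=3, enqueue
  process C: level=3
All levels: A:1, B:2, C:3, D:0
max level = 3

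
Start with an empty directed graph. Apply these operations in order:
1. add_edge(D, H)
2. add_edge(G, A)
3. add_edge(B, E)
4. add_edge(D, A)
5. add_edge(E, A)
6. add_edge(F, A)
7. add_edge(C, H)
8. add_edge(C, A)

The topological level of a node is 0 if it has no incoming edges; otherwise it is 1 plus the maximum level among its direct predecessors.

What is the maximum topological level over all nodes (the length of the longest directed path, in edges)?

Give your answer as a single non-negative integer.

Op 1: add_edge(D, H). Edges now: 1
Op 2: add_edge(G, A). Edges now: 2
Op 3: add_edge(B, E). Edges now: 3
Op 4: add_edge(D, A). Edges now: 4
Op 5: add_edge(E, A). Edges now: 5
Op 6: add_edge(F, A). Edges now: 6
Op 7: add_edge(C, H). Edges now: 7
Op 8: add_edge(C, A). Edges now: 8
Compute levels (Kahn BFS):
  sources (in-degree 0): B, C, D, F, G
  process B: level=0
    B->E: in-degree(E)=0, level(E)=1, enqueue
  process C: level=0
    C->A: in-degree(A)=4, level(A)>=1
    C->H: in-degree(H)=1, level(H)>=1
  process D: level=0
    D->A: in-degree(A)=3, level(A)>=1
    D->H: in-degree(H)=0, level(H)=1, enqueue
  process F: level=0
    F->A: in-degree(A)=2, level(A)>=1
  process G: level=0
    G->A: in-degree(A)=1, level(A)>=1
  process E: level=1
    E->A: in-degree(A)=0, level(A)=2, enqueue
  process H: level=1
  process A: level=2
All levels: A:2, B:0, C:0, D:0, E:1, F:0, G:0, H:1
max level = 2

Answer: 2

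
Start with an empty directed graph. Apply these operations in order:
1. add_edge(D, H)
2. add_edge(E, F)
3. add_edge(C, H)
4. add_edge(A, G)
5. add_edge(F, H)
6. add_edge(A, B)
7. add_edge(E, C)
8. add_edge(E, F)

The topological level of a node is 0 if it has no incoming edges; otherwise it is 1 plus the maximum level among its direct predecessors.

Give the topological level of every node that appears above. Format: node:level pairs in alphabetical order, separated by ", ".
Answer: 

Answer: A:0, B:1, C:1, D:0, E:0, F:1, G:1, H:2

Derivation:
Op 1: add_edge(D, H). Edges now: 1
Op 2: add_edge(E, F). Edges now: 2
Op 3: add_edge(C, H). Edges now: 3
Op 4: add_edge(A, G). Edges now: 4
Op 5: add_edge(F, H). Edges now: 5
Op 6: add_edge(A, B). Edges now: 6
Op 7: add_edge(E, C). Edges now: 7
Op 8: add_edge(E, F) (duplicate, no change). Edges now: 7
Compute levels (Kahn BFS):
  sources (in-degree 0): A, D, E
  process A: level=0
    A->B: in-degree(B)=0, level(B)=1, enqueue
    A->G: in-degree(G)=0, level(G)=1, enqueue
  process D: level=0
    D->H: in-degree(H)=2, level(H)>=1
  process E: level=0
    E->C: in-degree(C)=0, level(C)=1, enqueue
    E->F: in-degree(F)=0, level(F)=1, enqueue
  process B: level=1
  process G: level=1
  process C: level=1
    C->H: in-degree(H)=1, level(H)>=2
  process F: level=1
    F->H: in-degree(H)=0, level(H)=2, enqueue
  process H: level=2
All levels: A:0, B:1, C:1, D:0, E:0, F:1, G:1, H:2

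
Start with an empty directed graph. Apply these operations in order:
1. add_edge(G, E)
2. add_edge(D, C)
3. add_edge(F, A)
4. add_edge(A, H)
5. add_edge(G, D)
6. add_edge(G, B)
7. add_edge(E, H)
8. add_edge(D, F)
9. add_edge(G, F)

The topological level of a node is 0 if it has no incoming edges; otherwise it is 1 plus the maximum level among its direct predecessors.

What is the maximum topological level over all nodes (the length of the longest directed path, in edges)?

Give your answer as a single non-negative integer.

Answer: 4

Derivation:
Op 1: add_edge(G, E). Edges now: 1
Op 2: add_edge(D, C). Edges now: 2
Op 3: add_edge(F, A). Edges now: 3
Op 4: add_edge(A, H). Edges now: 4
Op 5: add_edge(G, D). Edges now: 5
Op 6: add_edge(G, B). Edges now: 6
Op 7: add_edge(E, H). Edges now: 7
Op 8: add_edge(D, F). Edges now: 8
Op 9: add_edge(G, F). Edges now: 9
Compute levels (Kahn BFS):
  sources (in-degree 0): G
  process G: level=0
    G->B: in-degree(B)=0, level(B)=1, enqueue
    G->D: in-degree(D)=0, level(D)=1, enqueue
    G->E: in-degree(E)=0, level(E)=1, enqueue
    G->F: in-degree(F)=1, level(F)>=1
  process B: level=1
  process D: level=1
    D->C: in-degree(C)=0, level(C)=2, enqueue
    D->F: in-degree(F)=0, level(F)=2, enqueue
  process E: level=1
    E->H: in-degree(H)=1, level(H)>=2
  process C: level=2
  process F: level=2
    F->A: in-degree(A)=0, level(A)=3, enqueue
  process A: level=3
    A->H: in-degree(H)=0, level(H)=4, enqueue
  process H: level=4
All levels: A:3, B:1, C:2, D:1, E:1, F:2, G:0, H:4
max level = 4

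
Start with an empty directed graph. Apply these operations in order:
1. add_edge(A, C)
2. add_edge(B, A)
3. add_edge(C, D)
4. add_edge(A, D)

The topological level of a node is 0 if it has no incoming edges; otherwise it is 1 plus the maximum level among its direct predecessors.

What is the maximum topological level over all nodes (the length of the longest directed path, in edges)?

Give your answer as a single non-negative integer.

Answer: 3

Derivation:
Op 1: add_edge(A, C). Edges now: 1
Op 2: add_edge(B, A). Edges now: 2
Op 3: add_edge(C, D). Edges now: 3
Op 4: add_edge(A, D). Edges now: 4
Compute levels (Kahn BFS):
  sources (in-degree 0): B
  process B: level=0
    B->A: in-degree(A)=0, level(A)=1, enqueue
  process A: level=1
    A->C: in-degree(C)=0, level(C)=2, enqueue
    A->D: in-degree(D)=1, level(D)>=2
  process C: level=2
    C->D: in-degree(D)=0, level(D)=3, enqueue
  process D: level=3
All levels: A:1, B:0, C:2, D:3
max level = 3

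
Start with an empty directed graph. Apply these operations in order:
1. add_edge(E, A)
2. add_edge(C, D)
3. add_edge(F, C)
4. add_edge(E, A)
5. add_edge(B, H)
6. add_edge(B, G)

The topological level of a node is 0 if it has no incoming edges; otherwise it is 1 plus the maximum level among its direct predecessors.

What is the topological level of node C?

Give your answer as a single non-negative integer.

Answer: 1

Derivation:
Op 1: add_edge(E, A). Edges now: 1
Op 2: add_edge(C, D). Edges now: 2
Op 3: add_edge(F, C). Edges now: 3
Op 4: add_edge(E, A) (duplicate, no change). Edges now: 3
Op 5: add_edge(B, H). Edges now: 4
Op 6: add_edge(B, G). Edges now: 5
Compute levels (Kahn BFS):
  sources (in-degree 0): B, E, F
  process B: level=0
    B->G: in-degree(G)=0, level(G)=1, enqueue
    B->H: in-degree(H)=0, level(H)=1, enqueue
  process E: level=0
    E->A: in-degree(A)=0, level(A)=1, enqueue
  process F: level=0
    F->C: in-degree(C)=0, level(C)=1, enqueue
  process G: level=1
  process H: level=1
  process A: level=1
  process C: level=1
    C->D: in-degree(D)=0, level(D)=2, enqueue
  process D: level=2
All levels: A:1, B:0, C:1, D:2, E:0, F:0, G:1, H:1
level(C) = 1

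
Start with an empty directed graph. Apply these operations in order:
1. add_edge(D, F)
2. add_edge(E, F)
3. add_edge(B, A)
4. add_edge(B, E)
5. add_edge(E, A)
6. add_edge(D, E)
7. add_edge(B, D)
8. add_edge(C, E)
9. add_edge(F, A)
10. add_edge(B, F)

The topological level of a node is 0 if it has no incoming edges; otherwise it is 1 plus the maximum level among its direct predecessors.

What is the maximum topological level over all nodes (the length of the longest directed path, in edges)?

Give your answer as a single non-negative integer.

Answer: 4

Derivation:
Op 1: add_edge(D, F). Edges now: 1
Op 2: add_edge(E, F). Edges now: 2
Op 3: add_edge(B, A). Edges now: 3
Op 4: add_edge(B, E). Edges now: 4
Op 5: add_edge(E, A). Edges now: 5
Op 6: add_edge(D, E). Edges now: 6
Op 7: add_edge(B, D). Edges now: 7
Op 8: add_edge(C, E). Edges now: 8
Op 9: add_edge(F, A). Edges now: 9
Op 10: add_edge(B, F). Edges now: 10
Compute levels (Kahn BFS):
  sources (in-degree 0): B, C
  process B: level=0
    B->A: in-degree(A)=2, level(A)>=1
    B->D: in-degree(D)=0, level(D)=1, enqueue
    B->E: in-degree(E)=2, level(E)>=1
    B->F: in-degree(F)=2, level(F)>=1
  process C: level=0
    C->E: in-degree(E)=1, level(E)>=1
  process D: level=1
    D->E: in-degree(E)=0, level(E)=2, enqueue
    D->F: in-degree(F)=1, level(F)>=2
  process E: level=2
    E->A: in-degree(A)=1, level(A)>=3
    E->F: in-degree(F)=0, level(F)=3, enqueue
  process F: level=3
    F->A: in-degree(A)=0, level(A)=4, enqueue
  process A: level=4
All levels: A:4, B:0, C:0, D:1, E:2, F:3
max level = 4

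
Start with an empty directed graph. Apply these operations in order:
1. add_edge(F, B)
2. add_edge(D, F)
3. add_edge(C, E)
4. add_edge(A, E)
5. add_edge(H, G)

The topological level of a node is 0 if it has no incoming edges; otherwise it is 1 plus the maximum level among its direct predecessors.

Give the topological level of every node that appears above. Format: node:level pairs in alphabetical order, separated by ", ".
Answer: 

Op 1: add_edge(F, B). Edges now: 1
Op 2: add_edge(D, F). Edges now: 2
Op 3: add_edge(C, E). Edges now: 3
Op 4: add_edge(A, E). Edges now: 4
Op 5: add_edge(H, G). Edges now: 5
Compute levels (Kahn BFS):
  sources (in-degree 0): A, C, D, H
  process A: level=0
    A->E: in-degree(E)=1, level(E)>=1
  process C: level=0
    C->E: in-degree(E)=0, level(E)=1, enqueue
  process D: level=0
    D->F: in-degree(F)=0, level(F)=1, enqueue
  process H: level=0
    H->G: in-degree(G)=0, level(G)=1, enqueue
  process E: level=1
  process F: level=1
    F->B: in-degree(B)=0, level(B)=2, enqueue
  process G: level=1
  process B: level=2
All levels: A:0, B:2, C:0, D:0, E:1, F:1, G:1, H:0

Answer: A:0, B:2, C:0, D:0, E:1, F:1, G:1, H:0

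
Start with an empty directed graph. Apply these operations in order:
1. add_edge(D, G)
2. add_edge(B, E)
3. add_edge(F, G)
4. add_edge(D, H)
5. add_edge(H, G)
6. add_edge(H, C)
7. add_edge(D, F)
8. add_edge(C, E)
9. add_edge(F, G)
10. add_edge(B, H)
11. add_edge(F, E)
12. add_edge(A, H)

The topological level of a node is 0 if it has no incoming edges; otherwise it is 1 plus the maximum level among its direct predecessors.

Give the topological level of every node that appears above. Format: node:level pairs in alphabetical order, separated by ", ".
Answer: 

Op 1: add_edge(D, G). Edges now: 1
Op 2: add_edge(B, E). Edges now: 2
Op 3: add_edge(F, G). Edges now: 3
Op 4: add_edge(D, H). Edges now: 4
Op 5: add_edge(H, G). Edges now: 5
Op 6: add_edge(H, C). Edges now: 6
Op 7: add_edge(D, F). Edges now: 7
Op 8: add_edge(C, E). Edges now: 8
Op 9: add_edge(F, G) (duplicate, no change). Edges now: 8
Op 10: add_edge(B, H). Edges now: 9
Op 11: add_edge(F, E). Edges now: 10
Op 12: add_edge(A, H). Edges now: 11
Compute levels (Kahn BFS):
  sources (in-degree 0): A, B, D
  process A: level=0
    A->H: in-degree(H)=2, level(H)>=1
  process B: level=0
    B->E: in-degree(E)=2, level(E)>=1
    B->H: in-degree(H)=1, level(H)>=1
  process D: level=0
    D->F: in-degree(F)=0, level(F)=1, enqueue
    D->G: in-degree(G)=2, level(G)>=1
    D->H: in-degree(H)=0, level(H)=1, enqueue
  process F: level=1
    F->E: in-degree(E)=1, level(E)>=2
    F->G: in-degree(G)=1, level(G)>=2
  process H: level=1
    H->C: in-degree(C)=0, level(C)=2, enqueue
    H->G: in-degree(G)=0, level(G)=2, enqueue
  process C: level=2
    C->E: in-degree(E)=0, level(E)=3, enqueue
  process G: level=2
  process E: level=3
All levels: A:0, B:0, C:2, D:0, E:3, F:1, G:2, H:1

Answer: A:0, B:0, C:2, D:0, E:3, F:1, G:2, H:1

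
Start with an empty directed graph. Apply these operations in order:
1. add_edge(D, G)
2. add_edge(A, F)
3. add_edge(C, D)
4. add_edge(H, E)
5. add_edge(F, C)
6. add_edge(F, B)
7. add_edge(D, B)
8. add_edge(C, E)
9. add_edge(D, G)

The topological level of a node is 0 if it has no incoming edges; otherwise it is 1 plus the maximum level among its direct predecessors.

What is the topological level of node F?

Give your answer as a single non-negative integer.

Op 1: add_edge(D, G). Edges now: 1
Op 2: add_edge(A, F). Edges now: 2
Op 3: add_edge(C, D). Edges now: 3
Op 4: add_edge(H, E). Edges now: 4
Op 5: add_edge(F, C). Edges now: 5
Op 6: add_edge(F, B). Edges now: 6
Op 7: add_edge(D, B). Edges now: 7
Op 8: add_edge(C, E). Edges now: 8
Op 9: add_edge(D, G) (duplicate, no change). Edges now: 8
Compute levels (Kahn BFS):
  sources (in-degree 0): A, H
  process A: level=0
    A->F: in-degree(F)=0, level(F)=1, enqueue
  process H: level=0
    H->E: in-degree(E)=1, level(E)>=1
  process F: level=1
    F->B: in-degree(B)=1, level(B)>=2
    F->C: in-degree(C)=0, level(C)=2, enqueue
  process C: level=2
    C->D: in-degree(D)=0, level(D)=3, enqueue
    C->E: in-degree(E)=0, level(E)=3, enqueue
  process D: level=3
    D->B: in-degree(B)=0, level(B)=4, enqueue
    D->G: in-degree(G)=0, level(G)=4, enqueue
  process E: level=3
  process B: level=4
  process G: level=4
All levels: A:0, B:4, C:2, D:3, E:3, F:1, G:4, H:0
level(F) = 1

Answer: 1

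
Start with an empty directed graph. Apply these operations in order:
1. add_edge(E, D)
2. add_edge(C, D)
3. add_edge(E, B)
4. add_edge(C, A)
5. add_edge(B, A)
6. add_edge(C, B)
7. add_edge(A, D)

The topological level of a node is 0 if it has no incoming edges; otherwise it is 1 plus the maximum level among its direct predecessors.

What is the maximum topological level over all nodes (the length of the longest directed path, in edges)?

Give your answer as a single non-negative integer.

Answer: 3

Derivation:
Op 1: add_edge(E, D). Edges now: 1
Op 2: add_edge(C, D). Edges now: 2
Op 3: add_edge(E, B). Edges now: 3
Op 4: add_edge(C, A). Edges now: 4
Op 5: add_edge(B, A). Edges now: 5
Op 6: add_edge(C, B). Edges now: 6
Op 7: add_edge(A, D). Edges now: 7
Compute levels (Kahn BFS):
  sources (in-degree 0): C, E
  process C: level=0
    C->A: in-degree(A)=1, level(A)>=1
    C->B: in-degree(B)=1, level(B)>=1
    C->D: in-degree(D)=2, level(D)>=1
  process E: level=0
    E->B: in-degree(B)=0, level(B)=1, enqueue
    E->D: in-degree(D)=1, level(D)>=1
  process B: level=1
    B->A: in-degree(A)=0, level(A)=2, enqueue
  process A: level=2
    A->D: in-degree(D)=0, level(D)=3, enqueue
  process D: level=3
All levels: A:2, B:1, C:0, D:3, E:0
max level = 3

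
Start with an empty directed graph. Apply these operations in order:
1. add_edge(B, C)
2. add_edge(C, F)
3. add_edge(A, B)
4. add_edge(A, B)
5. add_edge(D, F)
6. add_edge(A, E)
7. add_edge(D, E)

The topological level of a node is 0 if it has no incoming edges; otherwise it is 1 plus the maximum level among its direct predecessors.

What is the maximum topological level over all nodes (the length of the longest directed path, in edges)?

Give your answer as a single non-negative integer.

Op 1: add_edge(B, C). Edges now: 1
Op 2: add_edge(C, F). Edges now: 2
Op 3: add_edge(A, B). Edges now: 3
Op 4: add_edge(A, B) (duplicate, no change). Edges now: 3
Op 5: add_edge(D, F). Edges now: 4
Op 6: add_edge(A, E). Edges now: 5
Op 7: add_edge(D, E). Edges now: 6
Compute levels (Kahn BFS):
  sources (in-degree 0): A, D
  process A: level=0
    A->B: in-degree(B)=0, level(B)=1, enqueue
    A->E: in-degree(E)=1, level(E)>=1
  process D: level=0
    D->E: in-degree(E)=0, level(E)=1, enqueue
    D->F: in-degree(F)=1, level(F)>=1
  process B: level=1
    B->C: in-degree(C)=0, level(C)=2, enqueue
  process E: level=1
  process C: level=2
    C->F: in-degree(F)=0, level(F)=3, enqueue
  process F: level=3
All levels: A:0, B:1, C:2, D:0, E:1, F:3
max level = 3

Answer: 3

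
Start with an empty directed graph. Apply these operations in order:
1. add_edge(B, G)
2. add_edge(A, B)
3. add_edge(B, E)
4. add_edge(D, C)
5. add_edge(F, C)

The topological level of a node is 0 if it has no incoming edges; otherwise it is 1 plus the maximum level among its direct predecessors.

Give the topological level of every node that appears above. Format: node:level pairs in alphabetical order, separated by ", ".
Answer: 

Op 1: add_edge(B, G). Edges now: 1
Op 2: add_edge(A, B). Edges now: 2
Op 3: add_edge(B, E). Edges now: 3
Op 4: add_edge(D, C). Edges now: 4
Op 5: add_edge(F, C). Edges now: 5
Compute levels (Kahn BFS):
  sources (in-degree 0): A, D, F
  process A: level=0
    A->B: in-degree(B)=0, level(B)=1, enqueue
  process D: level=0
    D->C: in-degree(C)=1, level(C)>=1
  process F: level=0
    F->C: in-degree(C)=0, level(C)=1, enqueue
  process B: level=1
    B->E: in-degree(E)=0, level(E)=2, enqueue
    B->G: in-degree(G)=0, level(G)=2, enqueue
  process C: level=1
  process E: level=2
  process G: level=2
All levels: A:0, B:1, C:1, D:0, E:2, F:0, G:2

Answer: A:0, B:1, C:1, D:0, E:2, F:0, G:2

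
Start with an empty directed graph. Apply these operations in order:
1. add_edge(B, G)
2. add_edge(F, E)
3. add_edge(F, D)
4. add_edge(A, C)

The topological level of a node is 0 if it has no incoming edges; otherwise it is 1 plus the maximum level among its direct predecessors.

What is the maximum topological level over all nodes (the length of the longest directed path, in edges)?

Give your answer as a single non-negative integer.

Answer: 1

Derivation:
Op 1: add_edge(B, G). Edges now: 1
Op 2: add_edge(F, E). Edges now: 2
Op 3: add_edge(F, D). Edges now: 3
Op 4: add_edge(A, C). Edges now: 4
Compute levels (Kahn BFS):
  sources (in-degree 0): A, B, F
  process A: level=0
    A->C: in-degree(C)=0, level(C)=1, enqueue
  process B: level=0
    B->G: in-degree(G)=0, level(G)=1, enqueue
  process F: level=0
    F->D: in-degree(D)=0, level(D)=1, enqueue
    F->E: in-degree(E)=0, level(E)=1, enqueue
  process C: level=1
  process G: level=1
  process D: level=1
  process E: level=1
All levels: A:0, B:0, C:1, D:1, E:1, F:0, G:1
max level = 1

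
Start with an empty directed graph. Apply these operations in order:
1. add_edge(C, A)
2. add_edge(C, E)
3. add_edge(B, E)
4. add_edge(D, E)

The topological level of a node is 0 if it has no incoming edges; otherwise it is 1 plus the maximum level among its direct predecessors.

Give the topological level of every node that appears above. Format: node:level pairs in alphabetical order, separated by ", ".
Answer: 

Op 1: add_edge(C, A). Edges now: 1
Op 2: add_edge(C, E). Edges now: 2
Op 3: add_edge(B, E). Edges now: 3
Op 4: add_edge(D, E). Edges now: 4
Compute levels (Kahn BFS):
  sources (in-degree 0): B, C, D
  process B: level=0
    B->E: in-degree(E)=2, level(E)>=1
  process C: level=0
    C->A: in-degree(A)=0, level(A)=1, enqueue
    C->E: in-degree(E)=1, level(E)>=1
  process D: level=0
    D->E: in-degree(E)=0, level(E)=1, enqueue
  process A: level=1
  process E: level=1
All levels: A:1, B:0, C:0, D:0, E:1

Answer: A:1, B:0, C:0, D:0, E:1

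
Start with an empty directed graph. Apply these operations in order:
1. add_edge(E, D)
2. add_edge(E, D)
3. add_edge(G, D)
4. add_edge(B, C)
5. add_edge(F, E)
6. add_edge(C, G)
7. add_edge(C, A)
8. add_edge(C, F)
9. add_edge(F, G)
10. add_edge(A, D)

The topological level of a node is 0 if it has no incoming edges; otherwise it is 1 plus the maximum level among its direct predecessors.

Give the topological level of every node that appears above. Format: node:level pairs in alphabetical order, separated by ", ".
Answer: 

Op 1: add_edge(E, D). Edges now: 1
Op 2: add_edge(E, D) (duplicate, no change). Edges now: 1
Op 3: add_edge(G, D). Edges now: 2
Op 4: add_edge(B, C). Edges now: 3
Op 5: add_edge(F, E). Edges now: 4
Op 6: add_edge(C, G). Edges now: 5
Op 7: add_edge(C, A). Edges now: 6
Op 8: add_edge(C, F). Edges now: 7
Op 9: add_edge(F, G). Edges now: 8
Op 10: add_edge(A, D). Edges now: 9
Compute levels (Kahn BFS):
  sources (in-degree 0): B
  process B: level=0
    B->C: in-degree(C)=0, level(C)=1, enqueue
  process C: level=1
    C->A: in-degree(A)=0, level(A)=2, enqueue
    C->F: in-degree(F)=0, level(F)=2, enqueue
    C->G: in-degree(G)=1, level(G)>=2
  process A: level=2
    A->D: in-degree(D)=2, level(D)>=3
  process F: level=2
    F->E: in-degree(E)=0, level(E)=3, enqueue
    F->G: in-degree(G)=0, level(G)=3, enqueue
  process E: level=3
    E->D: in-degree(D)=1, level(D)>=4
  process G: level=3
    G->D: in-degree(D)=0, level(D)=4, enqueue
  process D: level=4
All levels: A:2, B:0, C:1, D:4, E:3, F:2, G:3

Answer: A:2, B:0, C:1, D:4, E:3, F:2, G:3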